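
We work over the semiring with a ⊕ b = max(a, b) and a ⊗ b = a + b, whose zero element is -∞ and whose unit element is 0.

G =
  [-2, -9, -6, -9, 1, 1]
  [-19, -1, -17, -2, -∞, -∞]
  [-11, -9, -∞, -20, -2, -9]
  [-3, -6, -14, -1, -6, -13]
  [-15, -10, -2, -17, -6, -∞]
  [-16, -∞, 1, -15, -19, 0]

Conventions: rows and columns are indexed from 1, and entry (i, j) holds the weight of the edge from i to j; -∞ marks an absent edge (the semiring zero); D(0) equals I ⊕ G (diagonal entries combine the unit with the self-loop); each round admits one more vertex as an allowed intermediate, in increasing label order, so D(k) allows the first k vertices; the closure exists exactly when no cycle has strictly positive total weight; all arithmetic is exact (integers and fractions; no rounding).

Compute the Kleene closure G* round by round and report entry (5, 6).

D(0):
  [0, -9, -6, -9, 1, 1]
  [-19, 0, -17, -2, -∞, -∞]
  [-11, -9, 0, -20, -2, -9]
  [-3, -6, -14, 0, -6, -13]
  [-15, -10, -2, -17, 0, -∞]
  [-16, -∞, 1, -15, -19, 0]
D(1):
  [0, -9, -6, -9, 1, 1]
  [-19, 0, -17, -2, -18, -18]
  [-11, -9, 0, -20, -2, -9]
  [-3, -6, -9, 0, -2, -2]
  [-15, -10, -2, -17, 0, -14]
  [-16, -25, 1, -15, -15, 0]
D(2):
  [0, -9, -6, -9, 1, 1]
  [-19, 0, -17, -2, -18, -18]
  [-11, -9, 0, -11, -2, -9]
  [-3, -6, -9, 0, -2, -2]
  [-15, -10, -2, -12, 0, -14]
  [-16, -25, 1, -15, -15, 0]
D(3):
  [0, -9, -6, -9, 1, 1]
  [-19, 0, -17, -2, -18, -18]
  [-11, -9, 0, -11, -2, -9]
  [-3, -6, -9, 0, -2, -2]
  [-13, -10, -2, -12, 0, -11]
  [-10, -8, 1, -10, -1, 0]
D(4):
  [0, -9, -6, -9, 1, 1]
  [-5, 0, -11, -2, -4, -4]
  [-11, -9, 0, -11, -2, -9]
  [-3, -6, -9, 0, -2, -2]
  [-13, -10, -2, -12, 0, -11]
  [-10, -8, 1, -10, -1, 0]
D(5):
  [0, -9, -1, -9, 1, 1]
  [-5, 0, -6, -2, -4, -4]
  [-11, -9, 0, -11, -2, -9]
  [-3, -6, -4, 0, -2, -2]
  [-13, -10, -2, -12, 0, -11]
  [-10, -8, 1, -10, -1, 0]
D(6):
  [0, -7, 2, -9, 1, 1]
  [-5, 0, -3, -2, -4, -4]
  [-11, -9, 0, -11, -2, -9]
  [-3, -6, -1, 0, -2, -2]
  [-13, -10, -2, -12, 0, -11]
  [-10, -8, 1, -10, -1, 0]
Answer: G*[5][6] = -11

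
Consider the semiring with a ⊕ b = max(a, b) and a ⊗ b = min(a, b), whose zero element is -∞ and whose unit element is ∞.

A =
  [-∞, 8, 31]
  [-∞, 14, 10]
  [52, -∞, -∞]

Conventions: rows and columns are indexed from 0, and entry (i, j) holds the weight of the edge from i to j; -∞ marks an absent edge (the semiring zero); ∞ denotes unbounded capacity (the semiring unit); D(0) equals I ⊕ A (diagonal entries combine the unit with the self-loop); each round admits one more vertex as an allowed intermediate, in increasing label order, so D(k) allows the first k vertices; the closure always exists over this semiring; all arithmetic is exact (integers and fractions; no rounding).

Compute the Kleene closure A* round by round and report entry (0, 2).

D(0):
  [∞, 8, 31]
  [-∞, ∞, 10]
  [52, -∞, ∞]
D(1):
  [∞, 8, 31]
  [-∞, ∞, 10]
  [52, 8, ∞]
D(2):
  [∞, 8, 31]
  [-∞, ∞, 10]
  [52, 8, ∞]
D(3):
  [∞, 8, 31]
  [10, ∞, 10]
  [52, 8, ∞]
Answer: A*[0][2] = 31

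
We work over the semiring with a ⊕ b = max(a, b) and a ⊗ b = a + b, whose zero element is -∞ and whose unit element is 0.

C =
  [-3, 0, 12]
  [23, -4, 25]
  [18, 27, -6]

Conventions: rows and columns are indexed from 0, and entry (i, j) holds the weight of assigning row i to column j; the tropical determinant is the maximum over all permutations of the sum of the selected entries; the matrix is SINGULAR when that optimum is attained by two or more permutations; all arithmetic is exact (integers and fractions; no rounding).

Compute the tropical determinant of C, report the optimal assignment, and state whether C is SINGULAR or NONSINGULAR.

σ = (0, 1, 2): (-3) + (-4) + (-6) = -13
σ = (0, 2, 1): (-3) + 25 + 27 = 49
σ = (1, 0, 2): 0 + 23 + (-6) = 17
σ = (1, 2, 0): 0 + 25 + 18 = 43
σ = (2, 0, 1): 12 + 23 + 27 = 62
σ = (2, 1, 0): 12 + (-4) + 18 = 26
Optimal value attained by: σ = (2, 0, 1).
Answer: det⊕(C) = 62; verdict: NONSINGULAR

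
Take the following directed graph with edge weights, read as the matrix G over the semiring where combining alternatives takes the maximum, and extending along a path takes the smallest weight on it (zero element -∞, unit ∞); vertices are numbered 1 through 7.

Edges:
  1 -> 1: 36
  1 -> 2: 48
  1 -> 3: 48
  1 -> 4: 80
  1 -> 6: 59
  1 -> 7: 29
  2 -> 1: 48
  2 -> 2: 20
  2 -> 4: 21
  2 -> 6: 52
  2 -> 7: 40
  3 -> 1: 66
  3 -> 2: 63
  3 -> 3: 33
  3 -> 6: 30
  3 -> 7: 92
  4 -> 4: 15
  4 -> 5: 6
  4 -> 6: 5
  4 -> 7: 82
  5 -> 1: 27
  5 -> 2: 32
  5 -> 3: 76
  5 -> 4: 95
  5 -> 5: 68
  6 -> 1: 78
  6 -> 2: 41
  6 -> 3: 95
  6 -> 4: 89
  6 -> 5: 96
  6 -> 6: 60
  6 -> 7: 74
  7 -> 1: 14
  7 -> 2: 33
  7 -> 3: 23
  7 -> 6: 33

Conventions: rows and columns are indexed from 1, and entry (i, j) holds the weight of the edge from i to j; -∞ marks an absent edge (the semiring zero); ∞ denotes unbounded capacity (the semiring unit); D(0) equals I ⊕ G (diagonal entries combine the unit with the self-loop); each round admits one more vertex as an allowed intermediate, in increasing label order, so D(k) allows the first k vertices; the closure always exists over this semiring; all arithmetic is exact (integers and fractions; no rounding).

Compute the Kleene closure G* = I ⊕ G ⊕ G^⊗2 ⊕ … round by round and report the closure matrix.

D(0):
  [∞, 48, 48, 80, -∞, 59, 29]
  [48, ∞, -∞, 21, -∞, 52, 40]
  [66, 63, ∞, -∞, -∞, 30, 92]
  [-∞, -∞, -∞, ∞, 6, 5, 82]
  [27, 32, 76, 95, ∞, -∞, -∞]
  [78, 41, 95, 89, 96, ∞, 74]
  [14, 33, 23, -∞, -∞, 33, ∞]
D(1):
  [∞, 48, 48, 80, -∞, 59, 29]
  [48, ∞, 48, 48, -∞, 52, 40]
  [66, 63, ∞, 66, -∞, 59, 92]
  [-∞, -∞, -∞, ∞, 6, 5, 82]
  [27, 32, 76, 95, ∞, 27, 27]
  [78, 48, 95, 89, 96, ∞, 74]
  [14, 33, 23, 14, -∞, 33, ∞]
D(2):
  [∞, 48, 48, 80, -∞, 59, 40]
  [48, ∞, 48, 48, -∞, 52, 40]
  [66, 63, ∞, 66, -∞, 59, 92]
  [-∞, -∞, -∞, ∞, 6, 5, 82]
  [32, 32, 76, 95, ∞, 32, 32]
  [78, 48, 95, 89, 96, ∞, 74]
  [33, 33, 33, 33, -∞, 33, ∞]
D(3):
  [∞, 48, 48, 80, -∞, 59, 48]
  [48, ∞, 48, 48, -∞, 52, 48]
  [66, 63, ∞, 66, -∞, 59, 92]
  [-∞, -∞, -∞, ∞, 6, 5, 82]
  [66, 63, 76, 95, ∞, 59, 76]
  [78, 63, 95, 89, 96, ∞, 92]
  [33, 33, 33, 33, -∞, 33, ∞]
D(4):
  [∞, 48, 48, 80, 6, 59, 80]
  [48, ∞, 48, 48, 6, 52, 48]
  [66, 63, ∞, 66, 6, 59, 92]
  [-∞, -∞, -∞, ∞, 6, 5, 82]
  [66, 63, 76, 95, ∞, 59, 82]
  [78, 63, 95, 89, 96, ∞, 92]
  [33, 33, 33, 33, 6, 33, ∞]
D(5):
  [∞, 48, 48, 80, 6, 59, 80]
  [48, ∞, 48, 48, 6, 52, 48]
  [66, 63, ∞, 66, 6, 59, 92]
  [6, 6, 6, ∞, 6, 6, 82]
  [66, 63, 76, 95, ∞, 59, 82]
  [78, 63, 95, 95, 96, ∞, 92]
  [33, 33, 33, 33, 6, 33, ∞]
D(6):
  [∞, 59, 59, 80, 59, 59, 80]
  [52, ∞, 52, 52, 52, 52, 52]
  [66, 63, ∞, 66, 59, 59, 92]
  [6, 6, 6, ∞, 6, 6, 82]
  [66, 63, 76, 95, ∞, 59, 82]
  [78, 63, 95, 95, 96, ∞, 92]
  [33, 33, 33, 33, 33, 33, ∞]
D(7):
  [∞, 59, 59, 80, 59, 59, 80]
  [52, ∞, 52, 52, 52, 52, 52]
  [66, 63, ∞, 66, 59, 59, 92]
  [33, 33, 33, ∞, 33, 33, 82]
  [66, 63, 76, 95, ∞, 59, 82]
  [78, 63, 95, 95, 96, ∞, 92]
  [33, 33, 33, 33, 33, 33, ∞]
Answer: G* = [[∞, 59, 59, 80, 59, 59, 80], [52, ∞, 52, 52, 52, 52, 52], [66, 63, ∞, 66, 59, 59, 92], [33, 33, 33, ∞, 33, 33, 82], [66, 63, 76, 95, ∞, 59, 82], [78, 63, 95, 95, 96, ∞, 92], [33, 33, 33, 33, 33, 33, ∞]]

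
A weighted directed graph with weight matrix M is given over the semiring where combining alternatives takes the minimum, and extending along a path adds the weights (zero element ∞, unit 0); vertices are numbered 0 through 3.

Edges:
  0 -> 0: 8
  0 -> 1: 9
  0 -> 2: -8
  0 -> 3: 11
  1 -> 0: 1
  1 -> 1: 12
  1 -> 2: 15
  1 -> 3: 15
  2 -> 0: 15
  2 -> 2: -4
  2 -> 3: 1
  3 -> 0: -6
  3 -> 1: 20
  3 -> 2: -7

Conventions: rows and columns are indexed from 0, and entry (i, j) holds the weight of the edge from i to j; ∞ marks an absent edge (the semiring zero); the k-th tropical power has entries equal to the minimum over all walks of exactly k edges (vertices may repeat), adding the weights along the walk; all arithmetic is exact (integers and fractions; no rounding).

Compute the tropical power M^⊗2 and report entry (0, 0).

M^⊗2:
  [5, 17, -12, -7]
  [9, 10, -7, 12]
  [-5, 21, -8, -3]
  [2, 3, -14, -6]
Key observation: the optimum is the walk 0->3->0, with weight 11 + (-6) = 5.
Optimal value attained by: walk 0->3->0.
Answer: (M^⊗2)[0][0] = 5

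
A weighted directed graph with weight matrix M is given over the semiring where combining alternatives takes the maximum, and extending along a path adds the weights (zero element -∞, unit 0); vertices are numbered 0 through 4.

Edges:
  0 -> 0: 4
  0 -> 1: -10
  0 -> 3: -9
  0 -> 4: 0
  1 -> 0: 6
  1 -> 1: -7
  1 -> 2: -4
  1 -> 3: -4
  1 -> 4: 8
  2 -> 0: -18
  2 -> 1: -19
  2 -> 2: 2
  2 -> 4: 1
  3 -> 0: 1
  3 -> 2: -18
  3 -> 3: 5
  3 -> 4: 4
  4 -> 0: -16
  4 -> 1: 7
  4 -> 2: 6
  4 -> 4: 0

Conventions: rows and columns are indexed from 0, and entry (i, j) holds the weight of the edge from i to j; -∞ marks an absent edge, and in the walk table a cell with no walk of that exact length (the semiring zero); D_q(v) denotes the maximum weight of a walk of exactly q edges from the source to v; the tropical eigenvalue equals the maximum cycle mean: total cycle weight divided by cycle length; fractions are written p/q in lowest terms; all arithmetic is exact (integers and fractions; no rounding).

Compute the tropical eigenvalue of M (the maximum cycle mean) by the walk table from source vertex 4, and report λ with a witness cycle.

q=0: [-∞, -∞, -∞, -∞, 0]
q=1: [-16, 7, 6, -∞, 0]
q=2: [13, 7, 8, 3, 15]
q=3: [17, 22, 21, 8, 15]
q=4: [28, 22, 23, 18, 30]
q=5: [32, 37, 36, 23, 30]
Optimal cycle mean attained by: cycle 1->4->1, total 8 + 7, length 2.
Answer: λ = 15/2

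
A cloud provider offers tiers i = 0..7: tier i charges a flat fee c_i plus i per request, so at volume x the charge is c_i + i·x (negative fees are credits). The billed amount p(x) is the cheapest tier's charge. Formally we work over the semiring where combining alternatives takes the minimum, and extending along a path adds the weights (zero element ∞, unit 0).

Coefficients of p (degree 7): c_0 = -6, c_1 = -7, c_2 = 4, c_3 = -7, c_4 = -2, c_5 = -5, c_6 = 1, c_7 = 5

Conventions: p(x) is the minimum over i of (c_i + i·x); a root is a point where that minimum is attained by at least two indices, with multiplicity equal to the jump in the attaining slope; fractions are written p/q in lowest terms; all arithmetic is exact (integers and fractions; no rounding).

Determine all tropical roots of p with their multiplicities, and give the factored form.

hull edge (i=0, c=-6) to (i=1, c=-7): slope -1, span 1
hull edge (i=1, c=-7) to (i=3, c=-7): slope 0, span 2
hull edge (i=3, c=-7) to (i=5, c=-5): slope 1, span 2
hull edge (i=5, c=-5) to (i=7, c=5): slope 5, span 2
Factored form: p(x) = 5 ⊗ (x ⊕ (-5)) ⊗ (x ⊕ (-5)) ⊗ (x ⊕ (-1)) ⊗ (x ⊕ (-1)) ⊗ (x ⊕ 0) ⊗ (x ⊕ 0) ⊗ (x ⊕ 1)
Answer: roots = -5 (mult 2), -1 (mult 2), 0 (mult 2), 1 (mult 1)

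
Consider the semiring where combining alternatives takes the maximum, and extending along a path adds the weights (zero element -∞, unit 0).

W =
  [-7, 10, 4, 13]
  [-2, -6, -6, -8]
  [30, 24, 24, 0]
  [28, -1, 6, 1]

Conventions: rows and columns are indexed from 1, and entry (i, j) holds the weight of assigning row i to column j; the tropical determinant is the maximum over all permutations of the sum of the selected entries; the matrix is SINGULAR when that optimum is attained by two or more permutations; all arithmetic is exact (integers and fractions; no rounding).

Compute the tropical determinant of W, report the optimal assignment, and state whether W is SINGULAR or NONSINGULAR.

σ = (1, 2, 3, 4): (-7) + (-6) + 24 + 1 = 12
σ = (1, 2, 4, 3): (-7) + (-6) + 0 + 6 = -7
σ = (1, 3, 2, 4): (-7) + (-6) + 24 + 1 = 12
σ = (1, 3, 4, 2): (-7) + (-6) + 0 + (-1) = -14
σ = (1, 4, 2, 3): (-7) + (-8) + 24 + 6 = 15
σ = (1, 4, 3, 2): (-7) + (-8) + 24 + (-1) = 8
σ = (2, 1, 3, 4): 10 + (-2) + 24 + 1 = 33
σ = (2, 1, 4, 3): 10 + (-2) + 0 + 6 = 14
σ = (2, 3, 1, 4): 10 + (-6) + 30 + 1 = 35
σ = (2, 3, 4, 1): 10 + (-6) + 0 + 28 = 32
σ = (2, 4, 1, 3): 10 + (-8) + 30 + 6 = 38
σ = (2, 4, 3, 1): 10 + (-8) + 24 + 28 = 54
σ = (3, 1, 2, 4): 4 + (-2) + 24 + 1 = 27
σ = (3, 1, 4, 2): 4 + (-2) + 0 + (-1) = 1
σ = (3, 2, 1, 4): 4 + (-6) + 30 + 1 = 29
σ = (3, 2, 4, 1): 4 + (-6) + 0 + 28 = 26
σ = (3, 4, 1, 2): 4 + (-8) + 30 + (-1) = 25
σ = (3, 4, 2, 1): 4 + (-8) + 24 + 28 = 48
σ = (4, 1, 2, 3): 13 + (-2) + 24 + 6 = 41
σ = (4, 1, 3, 2): 13 + (-2) + 24 + (-1) = 34
σ = (4, 2, 1, 3): 13 + (-6) + 30 + 6 = 43
σ = (4, 2, 3, 1): 13 + (-6) + 24 + 28 = 59
σ = (4, 3, 1, 2): 13 + (-6) + 30 + (-1) = 36
σ = (4, 3, 2, 1): 13 + (-6) + 24 + 28 = 59
Optimal value attained by: σ = (4, 2, 3, 1).
Answer: det⊕(W) = 59; verdict: SINGULAR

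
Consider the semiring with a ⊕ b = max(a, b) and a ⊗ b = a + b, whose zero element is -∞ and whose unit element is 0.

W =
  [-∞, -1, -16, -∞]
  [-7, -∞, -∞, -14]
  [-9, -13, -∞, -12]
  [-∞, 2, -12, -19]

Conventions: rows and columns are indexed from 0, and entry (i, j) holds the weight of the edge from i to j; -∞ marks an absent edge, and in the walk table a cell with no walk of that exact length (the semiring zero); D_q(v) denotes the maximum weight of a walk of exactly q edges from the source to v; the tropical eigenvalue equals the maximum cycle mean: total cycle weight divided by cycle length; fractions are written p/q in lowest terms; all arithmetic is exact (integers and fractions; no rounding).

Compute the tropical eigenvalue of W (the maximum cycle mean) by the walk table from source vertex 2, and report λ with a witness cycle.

q=0: [-∞, -∞, 0, -∞]
q=1: [-9, -13, -∞, -12]
q=2: [-20, -10, -24, -27]
q=3: [-17, -21, -36, -24]
q=4: [-28, -18, -33, -35]
Optimal cycle mean attained by: cycle 0->1->0, total (-1) + (-7), length 2.
Answer: λ = -4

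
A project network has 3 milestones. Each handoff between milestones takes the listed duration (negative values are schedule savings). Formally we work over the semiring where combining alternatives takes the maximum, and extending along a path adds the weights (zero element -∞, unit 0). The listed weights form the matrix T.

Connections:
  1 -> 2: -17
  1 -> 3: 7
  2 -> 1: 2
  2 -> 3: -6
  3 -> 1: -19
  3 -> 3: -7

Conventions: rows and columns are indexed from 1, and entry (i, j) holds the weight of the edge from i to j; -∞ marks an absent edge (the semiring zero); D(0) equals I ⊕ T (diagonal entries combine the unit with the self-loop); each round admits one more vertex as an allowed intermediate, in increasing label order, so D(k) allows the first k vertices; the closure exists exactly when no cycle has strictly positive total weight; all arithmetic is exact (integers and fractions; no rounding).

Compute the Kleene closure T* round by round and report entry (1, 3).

D(0):
  [0, -17, 7]
  [2, 0, -6]
  [-19, -∞, 0]
D(1):
  [0, -17, 7]
  [2, 0, 9]
  [-19, -36, 0]
D(2):
  [0, -17, 7]
  [2, 0, 9]
  [-19, -36, 0]
D(3):
  [0, -17, 7]
  [2, 0, 9]
  [-19, -36, 0]
Answer: T*[1][3] = 7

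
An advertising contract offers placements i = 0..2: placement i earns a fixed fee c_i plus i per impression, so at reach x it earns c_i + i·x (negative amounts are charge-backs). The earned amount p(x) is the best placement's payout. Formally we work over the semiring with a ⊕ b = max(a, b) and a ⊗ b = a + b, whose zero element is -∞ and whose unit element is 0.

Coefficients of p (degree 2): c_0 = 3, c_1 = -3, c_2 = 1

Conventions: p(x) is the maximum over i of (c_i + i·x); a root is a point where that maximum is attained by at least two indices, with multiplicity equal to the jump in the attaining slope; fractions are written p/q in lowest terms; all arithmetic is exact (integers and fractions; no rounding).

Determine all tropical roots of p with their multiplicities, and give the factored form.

hull edge (i=0, c=3) to (i=2, c=1): slope -1, span 2
Factored form: p(x) = 1 ⊗ (x ⊕ 1) ⊗ (x ⊕ 1)
Answer: roots = 1 (mult 2)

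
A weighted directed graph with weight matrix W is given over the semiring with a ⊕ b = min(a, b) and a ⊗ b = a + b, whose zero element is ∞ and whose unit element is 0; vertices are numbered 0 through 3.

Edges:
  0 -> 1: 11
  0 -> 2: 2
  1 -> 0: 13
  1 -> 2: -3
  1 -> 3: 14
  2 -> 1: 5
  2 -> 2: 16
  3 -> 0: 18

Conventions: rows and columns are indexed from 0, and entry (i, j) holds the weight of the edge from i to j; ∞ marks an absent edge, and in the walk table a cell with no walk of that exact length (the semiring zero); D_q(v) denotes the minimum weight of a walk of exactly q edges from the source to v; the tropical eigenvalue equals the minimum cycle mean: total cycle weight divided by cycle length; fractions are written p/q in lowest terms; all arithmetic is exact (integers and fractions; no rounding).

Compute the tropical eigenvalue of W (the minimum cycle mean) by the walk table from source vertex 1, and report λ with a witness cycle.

q=0: [∞, 0, ∞, ∞]
q=1: [13, ∞, -3, 14]
q=2: [32, 2, 13, ∞]
q=3: [15, 18, -1, 16]
q=4: [31, 4, 15, 32]
Optimal cycle mean attained by: cycle 1->2->1, total (-3) + 5, length 2.
Answer: λ = 1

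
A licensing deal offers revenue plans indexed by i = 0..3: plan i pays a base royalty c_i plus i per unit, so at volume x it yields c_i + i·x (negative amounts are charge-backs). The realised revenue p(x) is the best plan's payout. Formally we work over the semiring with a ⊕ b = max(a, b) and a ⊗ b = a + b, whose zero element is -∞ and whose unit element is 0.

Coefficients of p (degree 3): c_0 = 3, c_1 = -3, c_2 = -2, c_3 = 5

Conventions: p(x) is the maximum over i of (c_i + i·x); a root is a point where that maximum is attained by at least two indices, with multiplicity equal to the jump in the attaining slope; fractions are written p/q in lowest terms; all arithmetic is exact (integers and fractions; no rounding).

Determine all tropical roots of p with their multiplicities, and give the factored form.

hull edge (i=0, c=3) to (i=3, c=5): slope 2/3, span 3
Factored form: p(x) = 5 ⊗ (x ⊕ (-2/3)) ⊗ (x ⊕ (-2/3)) ⊗ (x ⊕ (-2/3))
Answer: roots = -2/3 (mult 3)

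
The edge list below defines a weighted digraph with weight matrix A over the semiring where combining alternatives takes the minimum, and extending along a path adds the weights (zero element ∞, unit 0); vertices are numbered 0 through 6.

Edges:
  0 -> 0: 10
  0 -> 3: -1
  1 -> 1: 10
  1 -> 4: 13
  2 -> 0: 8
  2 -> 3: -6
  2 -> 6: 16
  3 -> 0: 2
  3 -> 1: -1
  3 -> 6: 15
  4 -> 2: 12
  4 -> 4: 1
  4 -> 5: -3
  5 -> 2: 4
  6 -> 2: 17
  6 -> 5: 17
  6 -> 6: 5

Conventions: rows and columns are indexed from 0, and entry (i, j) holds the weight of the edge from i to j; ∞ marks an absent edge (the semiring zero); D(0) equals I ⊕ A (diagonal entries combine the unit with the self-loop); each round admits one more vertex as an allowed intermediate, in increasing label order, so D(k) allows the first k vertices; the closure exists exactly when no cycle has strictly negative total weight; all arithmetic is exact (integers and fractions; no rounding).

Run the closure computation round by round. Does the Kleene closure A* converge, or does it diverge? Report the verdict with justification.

D(0):
  [0, ∞, ∞, -1, ∞, ∞, ∞]
  [∞, 0, ∞, ∞, 13, ∞, ∞]
  [8, ∞, 0, -6, ∞, ∞, 16]
  [2, -1, ∞, 0, ∞, ∞, 15]
  [∞, ∞, 12, ∞, 0, -3, ∞]
  [∞, ∞, 4, ∞, ∞, 0, ∞]
  [∞, ∞, 17, ∞, ∞, 17, 0]
D(1):
  [0, ∞, ∞, -1, ∞, ∞, ∞]
  [∞, 0, ∞, ∞, 13, ∞, ∞]
  [8, ∞, 0, -6, ∞, ∞, 16]
  [2, -1, ∞, 0, ∞, ∞, 15]
  [∞, ∞, 12, ∞, 0, -3, ∞]
  [∞, ∞, 4, ∞, ∞, 0, ∞]
  [∞, ∞, 17, ∞, ∞, 17, 0]
D(2):
  [0, ∞, ∞, -1, ∞, ∞, ∞]
  [∞, 0, ∞, ∞, 13, ∞, ∞]
  [8, ∞, 0, -6, ∞, ∞, 16]
  [2, -1, ∞, 0, 12, ∞, 15]
  [∞, ∞, 12, ∞, 0, -3, ∞]
  [∞, ∞, 4, ∞, ∞, 0, ∞]
  [∞, ∞, 17, ∞, ∞, 17, 0]
D(3):
  [0, ∞, ∞, -1, ∞, ∞, ∞]
  [∞, 0, ∞, ∞, 13, ∞, ∞]
  [8, ∞, 0, -6, ∞, ∞, 16]
  [2, -1, ∞, 0, 12, ∞, 15]
  [20, ∞, 12, 6, 0, -3, 28]
  [12, ∞, 4, -2, ∞, 0, 20]
  [25, ∞, 17, 11, ∞, 17, 0]
D(4):
  [0, -2, ∞, -1, 11, ∞, 14]
  [∞, 0, ∞, ∞, 13, ∞, ∞]
  [-4, -7, 0, -6, 6, ∞, 9]
  [2, -1, ∞, 0, 12, ∞, 15]
  [8, 5, 12, 6, 0, -3, 21]
  [0, -3, 4, -2, 10, 0, 13]
  [13, 10, 17, 11, 23, 17, 0]
D(5):
  [0, -2, 23, -1, 11, 8, 14]
  [21, 0, 25, 19, 13, 10, 34]
  [-4, -7, 0, -6, 6, 3, 9]
  [2, -1, 24, 0, 12, 9, 15]
  [8, 5, 12, 6, 0, -3, 21]
  [0, -3, 4, -2, 10, 0, 13]
  [13, 10, 17, 11, 23, 17, 0]
D(6):
  [0, -2, 12, -1, 11, 8, 14]
  [10, 0, 14, 8, 13, 10, 23]
  [-4, -7, 0, -6, 6, 3, 9]
  [2, -1, 13, 0, 12, 9, 15]
  [-3, -6, 1, -5, 0, -3, 10]
  [0, -3, 4, -2, 10, 0, 13]
  [13, 10, 17, 11, 23, 17, 0]
D(7):
  [0, -2, 12, -1, 11, 8, 14]
  [10, 0, 14, 8, 13, 10, 23]
  [-4, -7, 0, -6, 6, 3, 9]
  [2, -1, 13, 0, 12, 9, 15]
  [-3, -6, 1, -5, 0, -3, 10]
  [0, -3, 4, -2, 10, 0, 13]
  [13, 10, 17, 11, 23, 17, 0]
Key observation: every diagonal entry stays at the unit through all rounds, so no improving cycle exists.
Answer: CONVERGES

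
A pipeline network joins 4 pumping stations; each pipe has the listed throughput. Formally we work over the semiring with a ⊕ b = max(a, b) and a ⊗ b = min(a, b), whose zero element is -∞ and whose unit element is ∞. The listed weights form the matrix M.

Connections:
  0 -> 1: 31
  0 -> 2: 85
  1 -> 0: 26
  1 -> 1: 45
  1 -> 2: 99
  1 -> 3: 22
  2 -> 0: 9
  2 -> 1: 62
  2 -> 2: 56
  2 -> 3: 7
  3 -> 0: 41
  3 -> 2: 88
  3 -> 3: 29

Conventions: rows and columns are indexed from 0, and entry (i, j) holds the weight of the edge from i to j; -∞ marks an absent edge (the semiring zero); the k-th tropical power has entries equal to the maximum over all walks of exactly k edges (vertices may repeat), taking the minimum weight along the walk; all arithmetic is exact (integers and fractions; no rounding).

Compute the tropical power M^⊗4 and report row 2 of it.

M^⊗2:
  [26, 62, 56, 22]
  [26, 62, 56, 22]
  [26, 56, 62, 22]
  [29, 62, 56, 29]
M^⊗3:
  [26, 56, 62, 22]
  [26, 56, 62, 22]
  [26, 62, 56, 22]
  [29, 56, 62, 29]
M^⊗4:
  [26, 62, 56, 22]
  [26, 62, 56, 22]
  [26, 56, 62, 22]
  [29, 62, 56, 29]
Answer: row 2 of M^⊗4 = [26, 56, 62, 22]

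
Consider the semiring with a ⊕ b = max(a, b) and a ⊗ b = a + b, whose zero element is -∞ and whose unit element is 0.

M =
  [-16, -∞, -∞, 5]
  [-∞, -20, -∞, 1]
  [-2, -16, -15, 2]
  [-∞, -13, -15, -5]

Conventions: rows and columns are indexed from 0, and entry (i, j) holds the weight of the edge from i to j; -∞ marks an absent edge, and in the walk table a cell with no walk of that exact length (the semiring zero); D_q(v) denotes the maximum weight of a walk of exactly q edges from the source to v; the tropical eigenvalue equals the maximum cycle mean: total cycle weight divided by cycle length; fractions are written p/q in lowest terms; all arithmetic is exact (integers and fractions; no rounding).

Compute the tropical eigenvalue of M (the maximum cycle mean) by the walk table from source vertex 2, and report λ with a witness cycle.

q=0: [-∞, -∞, 0, -∞]
q=1: [-2, -16, -15, 2]
q=2: [-17, -11, -13, 3]
q=3: [-15, -10, -12, -2]
q=4: [-14, -15, -17, -7]
Optimal cycle mean attained by: cycle 0->3->2->0, total 5 + (-15) + (-2), length 3.
Answer: λ = -4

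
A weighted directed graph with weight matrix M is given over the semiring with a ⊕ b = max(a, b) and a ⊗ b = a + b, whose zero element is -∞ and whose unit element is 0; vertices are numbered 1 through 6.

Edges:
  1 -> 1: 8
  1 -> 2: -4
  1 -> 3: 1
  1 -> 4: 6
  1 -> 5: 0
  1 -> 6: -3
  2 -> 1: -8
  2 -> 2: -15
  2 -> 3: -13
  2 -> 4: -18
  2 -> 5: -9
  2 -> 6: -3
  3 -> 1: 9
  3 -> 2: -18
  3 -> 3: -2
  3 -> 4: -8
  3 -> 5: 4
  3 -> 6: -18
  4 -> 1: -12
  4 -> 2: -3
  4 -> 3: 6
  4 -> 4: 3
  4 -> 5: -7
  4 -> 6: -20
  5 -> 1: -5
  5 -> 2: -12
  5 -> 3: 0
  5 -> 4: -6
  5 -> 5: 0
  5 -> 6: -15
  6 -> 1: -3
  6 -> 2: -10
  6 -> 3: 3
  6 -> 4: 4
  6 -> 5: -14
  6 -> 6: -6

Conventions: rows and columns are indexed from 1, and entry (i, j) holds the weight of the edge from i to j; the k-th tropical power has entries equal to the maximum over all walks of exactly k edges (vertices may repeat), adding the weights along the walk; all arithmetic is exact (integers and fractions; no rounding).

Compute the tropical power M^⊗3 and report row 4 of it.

M^⊗2:
  [16, 4, 12, 14, 8, 5]
  [0, -12, 0, 1, -8, -9]
  [17, 5, 10, 15, 9, 6]
  [15, 0, 9, 6, 10, -6]
  [9, -9, 0, 1, 4, -8]
  [12, 1, 10, 7, 7, -6]
M^⊗3:
  [24, 12, 20, 22, 16, 13]
  [9, -2, 7, 6, 4, -3]
  [25, 13, 21, 23, 17, 14]
  [23, 11, 16, 21, 15, 12]
  [17, 5, 10, 15, 9, 6]
  [20, 8, 13, 18, 14, 9]
Answer: row 4 of M^⊗3 = [23, 11, 16, 21, 15, 12]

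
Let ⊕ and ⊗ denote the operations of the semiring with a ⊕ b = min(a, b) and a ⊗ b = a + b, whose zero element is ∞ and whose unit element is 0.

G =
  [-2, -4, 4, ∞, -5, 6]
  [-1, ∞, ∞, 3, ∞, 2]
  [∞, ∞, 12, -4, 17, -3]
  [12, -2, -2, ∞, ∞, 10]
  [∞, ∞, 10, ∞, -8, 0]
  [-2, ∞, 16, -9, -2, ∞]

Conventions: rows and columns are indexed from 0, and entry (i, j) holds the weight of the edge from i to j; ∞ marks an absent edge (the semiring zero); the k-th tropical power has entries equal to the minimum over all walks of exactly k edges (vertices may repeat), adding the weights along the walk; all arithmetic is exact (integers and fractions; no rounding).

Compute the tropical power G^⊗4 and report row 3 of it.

G^⊗2:
  [-5, -6, 2, -3, -13, -5]
  [-3, -5, 1, -7, -6, 5]
  [-5, -6, -6, -12, -5, 6]
  [-3, 8, 10, -6, 7, -5]
  [-2, ∞, 2, -9, -16, -8]
  [-4, -11, -11, 12, -10, -2]
G^⊗3:
  [-7, -9, -5, -14, -21, -13]
  [-6, -9, -9, -4, -14, -6]
  [-7, -14, -14, -10, -13, -9]
  [-7, -8, -8, -14, -8, 3]
  [-10, -11, -11, -17, -24, -16]
  [-12, -8, 0, -15, -18, -14]
G^⊗4:
  [-15, -16, -16, -22, -29, -21]
  [-10, -10, -6, -15, -22, -14]
  [-15, -12, -12, -18, -21, -17]
  [-9, -16, -16, -12, -16, -11]
  [-18, -19, -19, -25, -32, -24]
  [-16, -17, -17, -23, -26, -18]
Answer: row 3 of G^⊗4 = [-9, -16, -16, -12, -16, -11]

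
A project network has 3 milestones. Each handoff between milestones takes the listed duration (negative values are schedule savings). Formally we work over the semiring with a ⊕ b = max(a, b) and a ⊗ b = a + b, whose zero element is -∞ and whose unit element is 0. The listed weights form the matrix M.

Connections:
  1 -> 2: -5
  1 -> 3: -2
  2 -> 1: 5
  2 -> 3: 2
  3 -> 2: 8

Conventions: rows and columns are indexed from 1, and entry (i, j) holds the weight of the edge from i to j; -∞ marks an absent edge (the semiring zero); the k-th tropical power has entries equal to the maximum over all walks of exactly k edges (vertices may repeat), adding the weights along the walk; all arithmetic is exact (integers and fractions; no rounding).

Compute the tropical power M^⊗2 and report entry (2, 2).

M^⊗2:
  [0, 6, -3]
  [-∞, 10, 3]
  [13, -∞, 10]
Key observation: the optimum is the walk 2->3->2, with weight 2 + 8 = 10.
Optimal value attained by: walk 2->3->2.
Answer: (M^⊗2)[2][2] = 10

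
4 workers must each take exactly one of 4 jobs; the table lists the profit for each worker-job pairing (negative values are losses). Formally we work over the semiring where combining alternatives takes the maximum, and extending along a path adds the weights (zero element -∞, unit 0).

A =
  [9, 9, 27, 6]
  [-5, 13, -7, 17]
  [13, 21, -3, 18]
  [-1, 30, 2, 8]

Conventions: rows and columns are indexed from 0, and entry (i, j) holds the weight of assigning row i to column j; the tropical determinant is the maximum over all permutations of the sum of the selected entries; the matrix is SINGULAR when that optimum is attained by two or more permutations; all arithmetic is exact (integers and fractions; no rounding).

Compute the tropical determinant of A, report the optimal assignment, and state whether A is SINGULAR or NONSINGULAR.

σ = (0, 1, 2, 3): 9 + 13 + (-3) + 8 = 27
σ = (0, 1, 3, 2): 9 + 13 + 18 + 2 = 42
σ = (0, 2, 1, 3): 9 + (-7) + 21 + 8 = 31
σ = (0, 2, 3, 1): 9 + (-7) + 18 + 30 = 50
σ = (0, 3, 1, 2): 9 + 17 + 21 + 2 = 49
σ = (0, 3, 2, 1): 9 + 17 + (-3) + 30 = 53
σ = (1, 0, 2, 3): 9 + (-5) + (-3) + 8 = 9
σ = (1, 0, 3, 2): 9 + (-5) + 18 + 2 = 24
σ = (1, 2, 0, 3): 9 + (-7) + 13 + 8 = 23
σ = (1, 2, 3, 0): 9 + (-7) + 18 + (-1) = 19
σ = (1, 3, 0, 2): 9 + 17 + 13 + 2 = 41
σ = (1, 3, 2, 0): 9 + 17 + (-3) + (-1) = 22
σ = (2, 0, 1, 3): 27 + (-5) + 21 + 8 = 51
σ = (2, 0, 3, 1): 27 + (-5) + 18 + 30 = 70
σ = (2, 1, 0, 3): 27 + 13 + 13 + 8 = 61
σ = (2, 1, 3, 0): 27 + 13 + 18 + (-1) = 57
σ = (2, 3, 0, 1): 27 + 17 + 13 + 30 = 87
σ = (2, 3, 1, 0): 27 + 17 + 21 + (-1) = 64
σ = (3, 0, 1, 2): 6 + (-5) + 21 + 2 = 24
σ = (3, 0, 2, 1): 6 + (-5) + (-3) + 30 = 28
σ = (3, 1, 0, 2): 6 + 13 + 13 + 2 = 34
σ = (3, 1, 2, 0): 6 + 13 + (-3) + (-1) = 15
σ = (3, 2, 0, 1): 6 + (-7) + 13 + 30 = 42
σ = (3, 2, 1, 0): 6 + (-7) + 21 + (-1) = 19
Optimal value attained by: σ = (2, 3, 0, 1).
Answer: det⊕(A) = 87; verdict: NONSINGULAR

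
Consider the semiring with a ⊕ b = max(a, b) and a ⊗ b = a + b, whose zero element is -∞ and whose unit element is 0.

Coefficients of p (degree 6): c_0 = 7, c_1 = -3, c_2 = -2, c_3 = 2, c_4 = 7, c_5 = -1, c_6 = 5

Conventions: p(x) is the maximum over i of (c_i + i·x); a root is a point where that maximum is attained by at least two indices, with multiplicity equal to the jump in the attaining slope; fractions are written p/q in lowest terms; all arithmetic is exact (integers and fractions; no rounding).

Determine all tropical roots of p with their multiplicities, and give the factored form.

hull edge (i=0, c=7) to (i=4, c=7): slope 0, span 4
hull edge (i=4, c=7) to (i=6, c=5): slope -1, span 2
Factored form: p(x) = 5 ⊗ (x ⊕ 0) ⊗ (x ⊕ 0) ⊗ (x ⊕ 0) ⊗ (x ⊕ 0) ⊗ (x ⊕ 1) ⊗ (x ⊕ 1)
Answer: roots = 0 (mult 4), 1 (mult 2)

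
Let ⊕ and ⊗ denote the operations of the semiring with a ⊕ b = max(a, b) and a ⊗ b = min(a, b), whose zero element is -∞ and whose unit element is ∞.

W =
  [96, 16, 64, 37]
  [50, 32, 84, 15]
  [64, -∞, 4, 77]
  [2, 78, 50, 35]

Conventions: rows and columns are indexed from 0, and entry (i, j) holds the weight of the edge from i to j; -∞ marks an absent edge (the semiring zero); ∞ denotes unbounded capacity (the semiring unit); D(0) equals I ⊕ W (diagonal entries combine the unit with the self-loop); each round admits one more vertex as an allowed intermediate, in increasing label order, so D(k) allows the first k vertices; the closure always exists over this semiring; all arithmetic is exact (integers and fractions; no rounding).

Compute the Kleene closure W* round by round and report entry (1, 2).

D(0):
  [∞, 16, 64, 37]
  [50, ∞, 84, 15]
  [64, -∞, ∞, 77]
  [2, 78, 50, ∞]
D(1):
  [∞, 16, 64, 37]
  [50, ∞, 84, 37]
  [64, 16, ∞, 77]
  [2, 78, 50, ∞]
D(2):
  [∞, 16, 64, 37]
  [50, ∞, 84, 37]
  [64, 16, ∞, 77]
  [50, 78, 78, ∞]
D(3):
  [∞, 16, 64, 64]
  [64, ∞, 84, 77]
  [64, 16, ∞, 77]
  [64, 78, 78, ∞]
D(4):
  [∞, 64, 64, 64]
  [64, ∞, 84, 77]
  [64, 77, ∞, 77]
  [64, 78, 78, ∞]
Answer: W*[1][2] = 84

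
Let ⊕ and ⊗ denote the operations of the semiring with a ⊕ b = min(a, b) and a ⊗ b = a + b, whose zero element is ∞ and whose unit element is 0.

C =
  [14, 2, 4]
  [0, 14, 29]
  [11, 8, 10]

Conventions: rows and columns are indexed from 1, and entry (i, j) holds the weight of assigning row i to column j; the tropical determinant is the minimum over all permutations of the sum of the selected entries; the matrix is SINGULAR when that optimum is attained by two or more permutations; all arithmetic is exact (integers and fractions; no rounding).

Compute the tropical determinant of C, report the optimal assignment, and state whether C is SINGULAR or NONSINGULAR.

σ = (1, 2, 3): 14 + 14 + 10 = 38
σ = (1, 3, 2): 14 + 29 + 8 = 51
σ = (2, 1, 3): 2 + 0 + 10 = 12
σ = (2, 3, 1): 2 + 29 + 11 = 42
σ = (3, 1, 2): 4 + 0 + 8 = 12
σ = (3, 2, 1): 4 + 14 + 11 = 29
Optimal value attained by: σ = (2, 1, 3).
Answer: det⊕(C) = 12; verdict: SINGULAR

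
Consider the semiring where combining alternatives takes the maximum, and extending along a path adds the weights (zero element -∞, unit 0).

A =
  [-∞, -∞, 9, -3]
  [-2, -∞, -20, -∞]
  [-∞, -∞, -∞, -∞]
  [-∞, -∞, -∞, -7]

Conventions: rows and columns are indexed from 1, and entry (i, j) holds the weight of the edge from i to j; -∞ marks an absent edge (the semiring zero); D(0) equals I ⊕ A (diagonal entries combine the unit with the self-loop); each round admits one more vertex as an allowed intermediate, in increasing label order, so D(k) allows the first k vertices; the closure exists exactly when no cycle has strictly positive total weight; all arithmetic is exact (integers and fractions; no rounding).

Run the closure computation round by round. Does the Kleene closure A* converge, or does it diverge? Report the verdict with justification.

D(0):
  [0, -∞, 9, -3]
  [-2, 0, -20, -∞]
  [-∞, -∞, 0, -∞]
  [-∞, -∞, -∞, 0]
D(1):
  [0, -∞, 9, -3]
  [-2, 0, 7, -5]
  [-∞, -∞, 0, -∞]
  [-∞, -∞, -∞, 0]
D(2):
  [0, -∞, 9, -3]
  [-2, 0, 7, -5]
  [-∞, -∞, 0, -∞]
  [-∞, -∞, -∞, 0]
D(3):
  [0, -∞, 9, -3]
  [-2, 0, 7, -5]
  [-∞, -∞, 0, -∞]
  [-∞, -∞, -∞, 0]
D(4):
  [0, -∞, 9, -3]
  [-2, 0, 7, -5]
  [-∞, -∞, 0, -∞]
  [-∞, -∞, -∞, 0]
Key observation: every diagonal entry stays at the unit through all rounds, so no improving cycle exists.
Answer: CONVERGES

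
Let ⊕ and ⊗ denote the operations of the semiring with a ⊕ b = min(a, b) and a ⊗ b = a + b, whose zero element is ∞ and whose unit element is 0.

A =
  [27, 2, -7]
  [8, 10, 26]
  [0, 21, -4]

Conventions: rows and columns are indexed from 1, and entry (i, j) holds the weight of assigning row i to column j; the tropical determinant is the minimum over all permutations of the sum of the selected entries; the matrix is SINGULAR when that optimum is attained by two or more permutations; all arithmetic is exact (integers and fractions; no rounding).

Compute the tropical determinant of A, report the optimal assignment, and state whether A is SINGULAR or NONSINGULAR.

σ = (1, 2, 3): 27 + 10 + (-4) = 33
σ = (1, 3, 2): 27 + 26 + 21 = 74
σ = (2, 1, 3): 2 + 8 + (-4) = 6
σ = (2, 3, 1): 2 + 26 + 0 = 28
σ = (3, 1, 2): (-7) + 8 + 21 = 22
σ = (3, 2, 1): (-7) + 10 + 0 = 3
Optimal value attained by: σ = (3, 2, 1).
Answer: det⊕(A) = 3; verdict: NONSINGULAR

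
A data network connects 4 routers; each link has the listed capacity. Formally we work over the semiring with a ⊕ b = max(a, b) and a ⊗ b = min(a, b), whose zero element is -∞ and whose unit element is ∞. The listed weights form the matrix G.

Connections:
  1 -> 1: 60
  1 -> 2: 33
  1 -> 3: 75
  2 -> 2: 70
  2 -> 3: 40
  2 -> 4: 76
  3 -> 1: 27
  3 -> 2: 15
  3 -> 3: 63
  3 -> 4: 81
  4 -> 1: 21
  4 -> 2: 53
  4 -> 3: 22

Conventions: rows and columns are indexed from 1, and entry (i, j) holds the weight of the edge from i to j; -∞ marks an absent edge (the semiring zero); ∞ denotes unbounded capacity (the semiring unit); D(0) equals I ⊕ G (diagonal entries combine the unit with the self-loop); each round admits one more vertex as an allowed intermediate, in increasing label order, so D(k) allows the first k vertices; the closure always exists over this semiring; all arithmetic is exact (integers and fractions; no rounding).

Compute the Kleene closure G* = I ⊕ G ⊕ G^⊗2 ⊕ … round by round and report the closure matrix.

D(0):
  [∞, 33, 75, -∞]
  [-∞, ∞, 40, 76]
  [27, 15, ∞, 81]
  [21, 53, 22, ∞]
D(1):
  [∞, 33, 75, -∞]
  [-∞, ∞, 40, 76]
  [27, 27, ∞, 81]
  [21, 53, 22, ∞]
D(2):
  [∞, 33, 75, 33]
  [-∞, ∞, 40, 76]
  [27, 27, ∞, 81]
  [21, 53, 40, ∞]
D(3):
  [∞, 33, 75, 75]
  [27, ∞, 40, 76]
  [27, 27, ∞, 81]
  [27, 53, 40, ∞]
D(4):
  [∞, 53, 75, 75]
  [27, ∞, 40, 76]
  [27, 53, ∞, 81]
  [27, 53, 40, ∞]
Answer: G* = [[∞, 53, 75, 75], [27, ∞, 40, 76], [27, 53, ∞, 81], [27, 53, 40, ∞]]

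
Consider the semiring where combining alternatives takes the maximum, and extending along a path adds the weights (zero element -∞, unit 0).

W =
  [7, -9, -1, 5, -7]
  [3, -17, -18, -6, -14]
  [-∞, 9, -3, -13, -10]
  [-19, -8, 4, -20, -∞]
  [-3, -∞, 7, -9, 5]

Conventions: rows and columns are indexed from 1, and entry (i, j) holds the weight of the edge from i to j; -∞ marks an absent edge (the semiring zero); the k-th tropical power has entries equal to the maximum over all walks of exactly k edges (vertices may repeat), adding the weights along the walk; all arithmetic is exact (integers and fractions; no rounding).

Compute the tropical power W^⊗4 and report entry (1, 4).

W^⊗2:
  [14, 8, 9, 12, 0]
  [10, -6, 2, 8, -4]
  [12, 6, -3, 3, -5]
  [-5, 13, 1, -9, -6]
  [4, 16, 12, 2, 10]
W^⊗3:
  [21, 18, 16, 19, 7]
  [17, 11, 12, 15, 3]
  [19, 6, 11, 17, 5]
  [16, 10, 1, 7, -1]
  [19, 21, 17, 10, 15]
W^⊗4:
  [28, 25, 23, 26, 14]
  [24, 21, 19, 22, 10]
  [26, 20, 21, 24, 12]
  [23, 10, 15, 21, 9]
  [26, 26, 22, 24, 20]
Key observation: the optimum is the walk 1->1->1->1->4, with weight 7 + 7 + 7 + 5 = 26.
Optimal value attained by: walk 1->1->1->1->4.
Answer: (W^⊗4)[1][4] = 26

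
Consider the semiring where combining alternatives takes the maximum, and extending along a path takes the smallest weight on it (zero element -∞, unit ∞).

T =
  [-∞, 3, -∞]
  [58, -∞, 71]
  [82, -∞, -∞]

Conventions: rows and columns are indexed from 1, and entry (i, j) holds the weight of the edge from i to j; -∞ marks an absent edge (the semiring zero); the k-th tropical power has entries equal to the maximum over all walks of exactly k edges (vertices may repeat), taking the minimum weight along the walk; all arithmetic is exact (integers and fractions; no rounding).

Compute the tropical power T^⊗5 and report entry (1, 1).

T^⊗2:
  [3, -∞, 3]
  [71, 3, -∞]
  [-∞, 3, -∞]
T^⊗3:
  [3, 3, -∞]
  [3, 3, 3]
  [3, -∞, 3]
T^⊗4:
  [3, 3, 3]
  [3, 3, 3]
  [3, 3, -∞]
T^⊗5:
  [3, 3, 3]
  [3, 3, 3]
  [3, 3, 3]
Key observation: the optimum is the walk 1->2->1->2->3->1, with weight 3 min 58 min 3 min 71 min 82 = 3.
Optimal value attained by: walk 1->2->1->2->3->1.
Answer: (T^⊗5)[1][1] = 3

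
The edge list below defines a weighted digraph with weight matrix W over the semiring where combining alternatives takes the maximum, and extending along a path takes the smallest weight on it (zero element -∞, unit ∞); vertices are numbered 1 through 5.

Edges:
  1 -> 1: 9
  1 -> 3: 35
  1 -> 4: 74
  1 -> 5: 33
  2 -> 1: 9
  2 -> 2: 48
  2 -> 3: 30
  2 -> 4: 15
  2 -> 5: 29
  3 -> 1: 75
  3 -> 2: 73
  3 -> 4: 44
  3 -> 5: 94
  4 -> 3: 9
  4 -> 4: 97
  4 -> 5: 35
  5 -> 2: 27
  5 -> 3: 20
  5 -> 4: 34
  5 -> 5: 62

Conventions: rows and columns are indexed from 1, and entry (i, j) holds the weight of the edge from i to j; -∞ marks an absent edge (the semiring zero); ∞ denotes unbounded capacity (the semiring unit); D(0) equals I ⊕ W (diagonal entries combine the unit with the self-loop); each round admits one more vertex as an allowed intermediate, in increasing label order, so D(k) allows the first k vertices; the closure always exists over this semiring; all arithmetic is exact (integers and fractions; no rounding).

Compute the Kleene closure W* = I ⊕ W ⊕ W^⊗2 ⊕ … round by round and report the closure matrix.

D(0):
  [∞, -∞, 35, 74, 33]
  [9, ∞, 30, 15, 29]
  [75, 73, ∞, 44, 94]
  [-∞, -∞, 9, ∞, 35]
  [-∞, 27, 20, 34, ∞]
D(1):
  [∞, -∞, 35, 74, 33]
  [9, ∞, 30, 15, 29]
  [75, 73, ∞, 74, 94]
  [-∞, -∞, 9, ∞, 35]
  [-∞, 27, 20, 34, ∞]
D(2):
  [∞, -∞, 35, 74, 33]
  [9, ∞, 30, 15, 29]
  [75, 73, ∞, 74, 94]
  [-∞, -∞, 9, ∞, 35]
  [9, 27, 27, 34, ∞]
D(3):
  [∞, 35, 35, 74, 35]
  [30, ∞, 30, 30, 30]
  [75, 73, ∞, 74, 94]
  [9, 9, 9, ∞, 35]
  [27, 27, 27, 34, ∞]
D(4):
  [∞, 35, 35, 74, 35]
  [30, ∞, 30, 30, 30]
  [75, 73, ∞, 74, 94]
  [9, 9, 9, ∞, 35]
  [27, 27, 27, 34, ∞]
D(5):
  [∞, 35, 35, 74, 35]
  [30, ∞, 30, 30, 30]
  [75, 73, ∞, 74, 94]
  [27, 27, 27, ∞, 35]
  [27, 27, 27, 34, ∞]
Answer: W* = [[∞, 35, 35, 74, 35], [30, ∞, 30, 30, 30], [75, 73, ∞, 74, 94], [27, 27, 27, ∞, 35], [27, 27, 27, 34, ∞]]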